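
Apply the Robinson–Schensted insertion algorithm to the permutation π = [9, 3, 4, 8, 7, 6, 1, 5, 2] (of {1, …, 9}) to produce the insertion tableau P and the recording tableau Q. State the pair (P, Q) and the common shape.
P = [1, 2, 5] / [3, 4] / [6] / [7] / [8] / [9];  Q = [1, 3, 4] / [2, 8] / [5] / [6] / [7] / [9];  common shape = (3, 2, 1, 1, 1, 1)

Row-insert the values π_1, π_2, … into P one at a time, bumping the leftmost entry strictly greater than the inserted value down to the next row. The recording tableau Q records, in position (i, j), the step at which that cell was added to P.
  Insert 9 (step 1): P = [9];  Q = [1]
  Insert 3 (step 2): P = [3] / [9];  Q = [1] / [2]
  Insert 4 (step 3): P = [3, 4] / [9];  Q = [1, 3] / [2]
  Insert 8 (step 4): P = [3, 4, 8] / [9];  Q = [1, 3, 4] / [2]
  Insert 7 (step 5): P = [3, 4, 7] / [8] / [9];  Q = [1, 3, 4] / [2] / [5]
  Insert 6 (step 6): P = [3, 4, 6] / [7] / [8] / [9];  Q = [1, 3, 4] / [2] / [5] / [6]
  Insert 1 (step 7): P = [1, 4, 6] / [3] / [7] / [8] / [9];  Q = [1, 3, 4] / [2] / [5] / [6] / [7]
  Insert 5 (step 8): P = [1, 4, 5] / [3, 6] / [7] / [8] / [9];  Q = [1, 3, 4] / [2, 8] / [5] / [6] / [7]
  Insert 2 (step 9): P = [1, 2, 5] / [3, 4] / [6] / [7] / [8] / [9];  Q = [1, 3, 4] / [2, 8] / [5] / [6] / [7] / [9]
Final shape: (3, 2, 1, 1, 1, 1).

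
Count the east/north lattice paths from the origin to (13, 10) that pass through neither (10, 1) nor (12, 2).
Number of paths = 1141124

Inclusion–exclusion. Total paths: C(23, 13) = 1144066. Through P₁: C(11, 10)·C(12, 3) = 2420. Through P₂: C(14, 12)·C(9, 1) = 819. Since P₁ is strictly southwest of P₂, a monotone path through both must visit P₁ then P₂; paths through both = C(11, 10)·C(3, 2)·C(9, 1) = 297. Avoid both = 1144066 − 2420 − 819 + 297 = 1141124.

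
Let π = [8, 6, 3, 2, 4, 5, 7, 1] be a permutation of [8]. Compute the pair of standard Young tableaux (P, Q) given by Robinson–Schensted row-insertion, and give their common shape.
P = [1, 4, 5, 7] / [2] / [3] / [6] / [8];  Q = [1, 5, 6, 7] / [2] / [3] / [4] / [8];  common shape = (4, 1, 1, 1, 1)

Row-insert the values π_1, π_2, … into P one at a time, bumping the leftmost entry strictly greater than the inserted value down to the next row. The recording tableau Q records, in position (i, j), the step at which that cell was added to P.
  Insert 8 (step 1): P = [8];  Q = [1]
  Insert 6 (step 2): P = [6] / [8];  Q = [1] / [2]
  Insert 3 (step 3): P = [3] / [6] / [8];  Q = [1] / [2] / [3]
  Insert 2 (step 4): P = [2] / [3] / [6] / [8];  Q = [1] / [2] / [3] / [4]
  Insert 4 (step 5): P = [2, 4] / [3] / [6] / [8];  Q = [1, 5] / [2] / [3] / [4]
  Insert 5 (step 6): P = [2, 4, 5] / [3] / [6] / [8];  Q = [1, 5, 6] / [2] / [3] / [4]
  Insert 7 (step 7): P = [2, 4, 5, 7] / [3] / [6] / [8];  Q = [1, 5, 6, 7] / [2] / [3] / [4]
  Insert 1 (step 8): P = [1, 4, 5, 7] / [2] / [3] / [6] / [8];  Q = [1, 5, 6, 7] / [2] / [3] / [4] / [8]
Final shape: (4, 1, 1, 1, 1).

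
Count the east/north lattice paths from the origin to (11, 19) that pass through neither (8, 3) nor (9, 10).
Number of paths = 49459225

Inclusion–exclusion. Total paths: C(30, 11) = 54627300. Through P₁: C(11, 8)·C(19, 3) = 159885. Through P₂: C(19, 9)·C(11, 2) = 5080790. Since P₁ is strictly southwest of P₂, a monotone path through both must visit P₁ then P₂; paths through both = C(11, 8)·C(8, 1)·C(11, 2) = 72600. Avoid both = 54627300 − 159885 − 5080790 + 72600 = 49459225.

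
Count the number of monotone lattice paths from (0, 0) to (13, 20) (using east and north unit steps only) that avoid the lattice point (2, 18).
Number of paths = 573151620

Total paths from (0, 0) to (13, 20): C(33, 13) = 573166440. Paths through (2, 18): (paths (0, 0) → (2, 18)) × (paths (2, 18) → (13, 20)) = C(20, 2) · C(13, 11) = 190 · 78 = 14820. Avoidance count = 573166440 − 14820 = 573151620.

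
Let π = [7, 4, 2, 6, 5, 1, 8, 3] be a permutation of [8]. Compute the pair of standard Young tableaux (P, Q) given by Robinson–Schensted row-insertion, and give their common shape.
P = [1, 3, 8] / [2, 5] / [4, 6] / [7];  Q = [1, 4, 7] / [2, 5] / [3, 8] / [6];  common shape = (3, 2, 2, 1)

Row-insert the values π_1, π_2, … into P one at a time, bumping the leftmost entry strictly greater than the inserted value down to the next row. The recording tableau Q records, in position (i, j), the step at which that cell was added to P.
  Insert 7 (step 1): P = [7];  Q = [1]
  Insert 4 (step 2): P = [4] / [7];  Q = [1] / [2]
  Insert 2 (step 3): P = [2] / [4] / [7];  Q = [1] / [2] / [3]
  Insert 6 (step 4): P = [2, 6] / [4] / [7];  Q = [1, 4] / [2] / [3]
  Insert 5 (step 5): P = [2, 5] / [4, 6] / [7];  Q = [1, 4] / [2, 5] / [3]
  Insert 1 (step 6): P = [1, 5] / [2, 6] / [4] / [7];  Q = [1, 4] / [2, 5] / [3] / [6]
  Insert 8 (step 7): P = [1, 5, 8] / [2, 6] / [4] / [7];  Q = [1, 4, 7] / [2, 5] / [3] / [6]
  Insert 3 (step 8): P = [1, 3, 8] / [2, 5] / [4, 6] / [7];  Q = [1, 4, 7] / [2, 5] / [3, 8] / [6]
Final shape: (3, 2, 2, 1).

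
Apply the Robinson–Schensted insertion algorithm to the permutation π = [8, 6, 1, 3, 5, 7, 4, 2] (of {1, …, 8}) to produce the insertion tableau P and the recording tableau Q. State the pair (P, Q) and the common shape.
P = [1, 2, 4, 7] / [3] / [5] / [6] / [8];  Q = [1, 4, 5, 6] / [2] / [3] / [7] / [8];  common shape = (4, 1, 1, 1, 1)

Row-insert the values π_1, π_2, … into P one at a time, bumping the leftmost entry strictly greater than the inserted value down to the next row. The recording tableau Q records, in position (i, j), the step at which that cell was added to P.
  Insert 8 (step 1): P = [8];  Q = [1]
  Insert 6 (step 2): P = [6] / [8];  Q = [1] / [2]
  Insert 1 (step 3): P = [1] / [6] / [8];  Q = [1] / [2] / [3]
  Insert 3 (step 4): P = [1, 3] / [6] / [8];  Q = [1, 4] / [2] / [3]
  Insert 5 (step 5): P = [1, 3, 5] / [6] / [8];  Q = [1, 4, 5] / [2] / [3]
  Insert 7 (step 6): P = [1, 3, 5, 7] / [6] / [8];  Q = [1, 4, 5, 6] / [2] / [3]
  Insert 4 (step 7): P = [1, 3, 4, 7] / [5] / [6] / [8];  Q = [1, 4, 5, 6] / [2] / [3] / [7]
  Insert 2 (step 8): P = [1, 2, 4, 7] / [3] / [5] / [6] / [8];  Q = [1, 4, 5, 6] / [2] / [3] / [7] / [8]
Final shape: (4, 1, 1, 1, 1).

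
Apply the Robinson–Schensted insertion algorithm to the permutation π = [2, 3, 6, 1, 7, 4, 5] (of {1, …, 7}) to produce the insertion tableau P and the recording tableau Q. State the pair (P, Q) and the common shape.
P = [1, 3, 4, 5] / [2, 6, 7];  Q = [1, 2, 3, 5] / [4, 6, 7];  common shape = (4, 3)

Row-insert the values π_1, π_2, … into P one at a time, bumping the leftmost entry strictly greater than the inserted value down to the next row. The recording tableau Q records, in position (i, j), the step at which that cell was added to P.
  Insert 2 (step 1): P = [2];  Q = [1]
  Insert 3 (step 2): P = [2, 3];  Q = [1, 2]
  Insert 6 (step 3): P = [2, 3, 6];  Q = [1, 2, 3]
  Insert 1 (step 4): P = [1, 3, 6] / [2];  Q = [1, 2, 3] / [4]
  Insert 7 (step 5): P = [1, 3, 6, 7] / [2];  Q = [1, 2, 3, 5] / [4]
  Insert 4 (step 6): P = [1, 3, 4, 7] / [2, 6];  Q = [1, 2, 3, 5] / [4, 6]
  Insert 5 (step 7): P = [1, 3, 4, 5] / [2, 6, 7];  Q = [1, 2, 3, 5] / [4, 6, 7]
Final shape: (4, 3).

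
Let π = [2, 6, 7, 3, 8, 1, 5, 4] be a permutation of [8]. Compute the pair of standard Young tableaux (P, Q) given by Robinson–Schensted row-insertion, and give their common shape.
P = [1, 3, 4, 8] / [2, 5] / [6, 7];  Q = [1, 2, 3, 5] / [4, 7] / [6, 8];  common shape = (4, 2, 2)

Row-insert the values π_1, π_2, … into P one at a time, bumping the leftmost entry strictly greater than the inserted value down to the next row. The recording tableau Q records, in position (i, j), the step at which that cell was added to P.
  Insert 2 (step 1): P = [2];  Q = [1]
  Insert 6 (step 2): P = [2, 6];  Q = [1, 2]
  Insert 7 (step 3): P = [2, 6, 7];  Q = [1, 2, 3]
  Insert 3 (step 4): P = [2, 3, 7] / [6];  Q = [1, 2, 3] / [4]
  Insert 8 (step 5): P = [2, 3, 7, 8] / [6];  Q = [1, 2, 3, 5] / [4]
  Insert 1 (step 6): P = [1, 3, 7, 8] / [2] / [6];  Q = [1, 2, 3, 5] / [4] / [6]
  Insert 5 (step 7): P = [1, 3, 5, 8] / [2, 7] / [6];  Q = [1, 2, 3, 5] / [4, 7] / [6]
  Insert 4 (step 8): P = [1, 3, 4, 8] / [2, 5] / [6, 7];  Q = [1, 2, 3, 5] / [4, 7] / [6, 8]
Final shape: (4, 2, 2).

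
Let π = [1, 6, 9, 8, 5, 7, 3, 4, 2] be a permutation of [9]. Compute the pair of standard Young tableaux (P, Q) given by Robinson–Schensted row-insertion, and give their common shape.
P = [1, 2, 4] / [3, 7] / [5, 8] / [6] / [9];  Q = [1, 2, 3] / [4, 6] / [5, 8] / [7] / [9];  common shape = (3, 2, 2, 1, 1)

Row-insert the values π_1, π_2, … into P one at a time, bumping the leftmost entry strictly greater than the inserted value down to the next row. The recording tableau Q records, in position (i, j), the step at which that cell was added to P.
  Insert 1 (step 1): P = [1];  Q = [1]
  Insert 6 (step 2): P = [1, 6];  Q = [1, 2]
  Insert 9 (step 3): P = [1, 6, 9];  Q = [1, 2, 3]
  Insert 8 (step 4): P = [1, 6, 8] / [9];  Q = [1, 2, 3] / [4]
  Insert 5 (step 5): P = [1, 5, 8] / [6] / [9];  Q = [1, 2, 3] / [4] / [5]
  Insert 7 (step 6): P = [1, 5, 7] / [6, 8] / [9];  Q = [1, 2, 3] / [4, 6] / [5]
  Insert 3 (step 7): P = [1, 3, 7] / [5, 8] / [6] / [9];  Q = [1, 2, 3] / [4, 6] / [5] / [7]
  Insert 4 (step 8): P = [1, 3, 4] / [5, 7] / [6, 8] / [9];  Q = [1, 2, 3] / [4, 6] / [5, 8] / [7]
  Insert 2 (step 9): P = [1, 2, 4] / [3, 7] / [5, 8] / [6] / [9];  Q = [1, 2, 3] / [4, 6] / [5, 8] / [7] / [9]
Final shape: (3, 2, 2, 1, 1).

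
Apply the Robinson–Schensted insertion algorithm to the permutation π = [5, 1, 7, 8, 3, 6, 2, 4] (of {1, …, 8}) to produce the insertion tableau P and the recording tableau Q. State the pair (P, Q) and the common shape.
P = [1, 2, 4] / [3, 6, 8] / [5, 7];  Q = [1, 3, 4] / [2, 5, 6] / [7, 8];  common shape = (3, 3, 2)

Row-insert the values π_1, π_2, … into P one at a time, bumping the leftmost entry strictly greater than the inserted value down to the next row. The recording tableau Q records, in position (i, j), the step at which that cell was added to P.
  Insert 5 (step 1): P = [5];  Q = [1]
  Insert 1 (step 2): P = [1] / [5];  Q = [1] / [2]
  Insert 7 (step 3): P = [1, 7] / [5];  Q = [1, 3] / [2]
  Insert 8 (step 4): P = [1, 7, 8] / [5];  Q = [1, 3, 4] / [2]
  Insert 3 (step 5): P = [1, 3, 8] / [5, 7];  Q = [1, 3, 4] / [2, 5]
  Insert 6 (step 6): P = [1, 3, 6] / [5, 7, 8];  Q = [1, 3, 4] / [2, 5, 6]
  Insert 2 (step 7): P = [1, 2, 6] / [3, 7, 8] / [5];  Q = [1, 3, 4] / [2, 5, 6] / [7]
  Insert 4 (step 8): P = [1, 2, 4] / [3, 6, 8] / [5, 7];  Q = [1, 3, 4] / [2, 5, 6] / [7, 8]
Final shape: (3, 3, 2).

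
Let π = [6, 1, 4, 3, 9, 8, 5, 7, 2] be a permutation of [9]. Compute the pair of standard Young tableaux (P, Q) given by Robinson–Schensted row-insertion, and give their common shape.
P = [1, 2, 5, 7] / [3, 8] / [4, 9] / [6];  Q = [1, 3, 5, 8] / [2, 6] / [4, 7] / [9];  common shape = (4, 2, 2, 1)

Row-insert the values π_1, π_2, … into P one at a time, bumping the leftmost entry strictly greater than the inserted value down to the next row. The recording tableau Q records, in position (i, j), the step at which that cell was added to P.
  Insert 6 (step 1): P = [6];  Q = [1]
  Insert 1 (step 2): P = [1] / [6];  Q = [1] / [2]
  Insert 4 (step 3): P = [1, 4] / [6];  Q = [1, 3] / [2]
  Insert 3 (step 4): P = [1, 3] / [4] / [6];  Q = [1, 3] / [2] / [4]
  Insert 9 (step 5): P = [1, 3, 9] / [4] / [6];  Q = [1, 3, 5] / [2] / [4]
  Insert 8 (step 6): P = [1, 3, 8] / [4, 9] / [6];  Q = [1, 3, 5] / [2, 6] / [4]
  Insert 5 (step 7): P = [1, 3, 5] / [4, 8] / [6, 9];  Q = [1, 3, 5] / [2, 6] / [4, 7]
  Insert 7 (step 8): P = [1, 3, 5, 7] / [4, 8] / [6, 9];  Q = [1, 3, 5, 8] / [2, 6] / [4, 7]
  Insert 2 (step 9): P = [1, 2, 5, 7] / [3, 8] / [4, 9] / [6];  Q = [1, 3, 5, 8] / [2, 6] / [4, 7] / [9]
Final shape: (4, 2, 2, 1).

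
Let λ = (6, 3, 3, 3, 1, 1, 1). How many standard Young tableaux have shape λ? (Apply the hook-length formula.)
# SYT of shape (6, 3, 3, 3, 1, 1, 1) = 5469750

Hook-length formula: f^λ = n! / Π hook(c), product over all cells c of the Young diagram. For λ = (6, 3, 3, 3, 1, 1, 1), n = 18 boxes. Hook lengths by row (left-to-right, top-to-bottom): [12, 8, 7, 3, 2, 1]; [8, 4, 3]; [7, 3, 2]; [6, 2, 1]; [3]; [2]; [1]. Product of hooks = 1170505728. So f^λ = 18! / 1170505728 = 6402373705728000 / 1170505728 = 5469750.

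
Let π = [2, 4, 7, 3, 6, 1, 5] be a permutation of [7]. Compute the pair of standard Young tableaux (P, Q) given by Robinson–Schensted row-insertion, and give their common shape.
P = [1, 3, 5] / [2, 6] / [4, 7];  Q = [1, 2, 3] / [4, 5] / [6, 7];  common shape = (3, 2, 2)

Row-insert the values π_1, π_2, … into P one at a time, bumping the leftmost entry strictly greater than the inserted value down to the next row. The recording tableau Q records, in position (i, j), the step at which that cell was added to P.
  Insert 2 (step 1): P = [2];  Q = [1]
  Insert 4 (step 2): P = [2, 4];  Q = [1, 2]
  Insert 7 (step 3): P = [2, 4, 7];  Q = [1, 2, 3]
  Insert 3 (step 4): P = [2, 3, 7] / [4];  Q = [1, 2, 3] / [4]
  Insert 6 (step 5): P = [2, 3, 6] / [4, 7];  Q = [1, 2, 3] / [4, 5]
  Insert 1 (step 6): P = [1, 3, 6] / [2, 7] / [4];  Q = [1, 2, 3] / [4, 5] / [6]
  Insert 5 (step 7): P = [1, 3, 5] / [2, 6] / [4, 7];  Q = [1, 2, 3] / [4, 5] / [6, 7]
Final shape: (3, 2, 2).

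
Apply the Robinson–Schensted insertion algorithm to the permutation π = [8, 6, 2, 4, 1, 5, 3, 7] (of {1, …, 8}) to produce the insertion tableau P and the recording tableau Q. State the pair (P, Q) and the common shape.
P = [1, 3, 5, 7] / [2, 4] / [6] / [8];  Q = [1, 4, 6, 8] / [2, 7] / [3] / [5];  common shape = (4, 2, 1, 1)

Row-insert the values π_1, π_2, … into P one at a time, bumping the leftmost entry strictly greater than the inserted value down to the next row. The recording tableau Q records, in position (i, j), the step at which that cell was added to P.
  Insert 8 (step 1): P = [8];  Q = [1]
  Insert 6 (step 2): P = [6] / [8];  Q = [1] / [2]
  Insert 2 (step 3): P = [2] / [6] / [8];  Q = [1] / [2] / [3]
  Insert 4 (step 4): P = [2, 4] / [6] / [8];  Q = [1, 4] / [2] / [3]
  Insert 1 (step 5): P = [1, 4] / [2] / [6] / [8];  Q = [1, 4] / [2] / [3] / [5]
  Insert 5 (step 6): P = [1, 4, 5] / [2] / [6] / [8];  Q = [1, 4, 6] / [2] / [3] / [5]
  Insert 3 (step 7): P = [1, 3, 5] / [2, 4] / [6] / [8];  Q = [1, 4, 6] / [2, 7] / [3] / [5]
  Insert 7 (step 8): P = [1, 3, 5, 7] / [2, 4] / [6] / [8];  Q = [1, 4, 6, 8] / [2, 7] / [3] / [5]
Final shape: (4, 2, 1, 1).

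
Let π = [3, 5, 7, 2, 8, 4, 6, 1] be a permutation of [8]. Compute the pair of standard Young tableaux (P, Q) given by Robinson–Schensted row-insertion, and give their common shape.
P = [1, 4, 6, 8] / [2, 5, 7] / [3];  Q = [1, 2, 3, 5] / [4, 6, 7] / [8];  common shape = (4, 3, 1)

Row-insert the values π_1, π_2, … into P one at a time, bumping the leftmost entry strictly greater than the inserted value down to the next row. The recording tableau Q records, in position (i, j), the step at which that cell was added to P.
  Insert 3 (step 1): P = [3];  Q = [1]
  Insert 5 (step 2): P = [3, 5];  Q = [1, 2]
  Insert 7 (step 3): P = [3, 5, 7];  Q = [1, 2, 3]
  Insert 2 (step 4): P = [2, 5, 7] / [3];  Q = [1, 2, 3] / [4]
  Insert 8 (step 5): P = [2, 5, 7, 8] / [3];  Q = [1, 2, 3, 5] / [4]
  Insert 4 (step 6): P = [2, 4, 7, 8] / [3, 5];  Q = [1, 2, 3, 5] / [4, 6]
  Insert 6 (step 7): P = [2, 4, 6, 8] / [3, 5, 7];  Q = [1, 2, 3, 5] / [4, 6, 7]
  Insert 1 (step 8): P = [1, 4, 6, 8] / [2, 5, 7] / [3];  Q = [1, 2, 3, 5] / [4, 6, 7] / [8]
Final shape: (4, 3, 1).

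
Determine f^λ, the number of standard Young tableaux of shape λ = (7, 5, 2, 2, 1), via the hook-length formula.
# SYT of shape (7, 5, 2, 2, 1) = 2165800

Hook-length formula: f^λ = n! / Π hook(c), product over all cells c of the Young diagram. For λ = (7, 5, 2, 2, 1), n = 17 boxes. Hook lengths by row (left-to-right, top-to-bottom): [11, 9, 6, 5, 4, 2, 1]; [8, 6, 3, 2, 1]; [4, 2]; [3, 1]; [1]. Product of hooks = 164229120. So f^λ = 17! / 164229120 = 355687428096000 / 164229120 = 2165800.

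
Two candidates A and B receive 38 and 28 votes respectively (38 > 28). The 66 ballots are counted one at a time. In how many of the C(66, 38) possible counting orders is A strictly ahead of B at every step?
Strict-lead orderings = 517212439858041200

Total orderings of the 66 votes with 38 for A: C(66, 38) = 3413602103063071920. By the Bertrand ballot formula (Cycle Lemma / reflection principle), the number of orderings in which A is strictly ahead of B throughout is (p − q)/(p + q) · C(p + q, p) = (38 − 28)/(38 + 28) · 3413602103063071920 = 517212439858041200.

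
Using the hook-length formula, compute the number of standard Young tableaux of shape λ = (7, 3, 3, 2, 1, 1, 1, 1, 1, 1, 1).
# SYT of shape (7, 3, 3, 2, 1, 1, 1, 1, 1, 1, 1) = 304304000

Hook-length formula: f^λ = n! / Π hook(c), product over all cells c of the Young diagram. For λ = (7, 3, 3, 2, 1, 1, 1, 1, 1, 1, 1), n = 22 boxes. Hook lengths by row (left-to-right, top-to-bottom): [17, 9, 7, 4, 3, 2, 1]; [12, 4, 2]; [11, 3, 1]; [9, 1]; [7]; [6]; [5]; [4]; [3]; [2]; [1]. Product of hooks = 3693677137920. So f^λ = 22! / 3693677137920 = 1124000727777607680000 / 3693677137920 = 304304000.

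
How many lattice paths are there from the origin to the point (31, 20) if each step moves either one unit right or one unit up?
Number of paths = 77535155627160

A monotone lattice path from (0, 0) to (31, 20) consists of 31 east steps and 20 north steps in some order, so it is determined by which 31 of the 51 steps are east. The count is C(51, 31) = 77535155627160.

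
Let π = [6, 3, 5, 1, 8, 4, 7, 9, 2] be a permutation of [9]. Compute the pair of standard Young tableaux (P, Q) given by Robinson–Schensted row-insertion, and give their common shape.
P = [1, 2, 7, 9] / [3, 4, 8] / [5] / [6];  Q = [1, 3, 5, 8] / [2, 6, 7] / [4] / [9];  common shape = (4, 3, 1, 1)

Row-insert the values π_1, π_2, … into P one at a time, bumping the leftmost entry strictly greater than the inserted value down to the next row. The recording tableau Q records, in position (i, j), the step at which that cell was added to P.
  Insert 6 (step 1): P = [6];  Q = [1]
  Insert 3 (step 2): P = [3] / [6];  Q = [1] / [2]
  Insert 5 (step 3): P = [3, 5] / [6];  Q = [1, 3] / [2]
  Insert 1 (step 4): P = [1, 5] / [3] / [6];  Q = [1, 3] / [2] / [4]
  Insert 8 (step 5): P = [1, 5, 8] / [3] / [6];  Q = [1, 3, 5] / [2] / [4]
  Insert 4 (step 6): P = [1, 4, 8] / [3, 5] / [6];  Q = [1, 3, 5] / [2, 6] / [4]
  Insert 7 (step 7): P = [1, 4, 7] / [3, 5, 8] / [6];  Q = [1, 3, 5] / [2, 6, 7] / [4]
  Insert 9 (step 8): P = [1, 4, 7, 9] / [3, 5, 8] / [6];  Q = [1, 3, 5, 8] / [2, 6, 7] / [4]
  Insert 2 (step 9): P = [1, 2, 7, 9] / [3, 4, 8] / [5] / [6];  Q = [1, 3, 5, 8] / [2, 6, 7] / [4] / [9]
Final shape: (4, 3, 1, 1).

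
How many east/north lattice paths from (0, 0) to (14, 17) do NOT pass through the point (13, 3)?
Number of paths = 265174125

Total paths from (0, 0) to (14, 17): C(31, 14) = 265182525. Paths through (13, 3): (paths (0, 0) → (13, 3)) × (paths (13, 3) → (14, 17)) = C(16, 13) · C(15, 1) = 560 · 15 = 8400. Avoidance count = 265182525 − 8400 = 265174125.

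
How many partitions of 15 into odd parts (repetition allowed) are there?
p_odd(15) = 27

Partitions of 15 using only odd parts 1, 3, 5, …: 15, 13+1+1, 11+3+1, 11+1+1+1+1, 9+5+1, 9+3+3, 9+3+1+1+1, 9+1+1+1+1+1+1, 7+7+1, 7+5+3, 7+5+1+1+1, 7+3+3+1+1, 7+3+1+1+1+1+1, 7+1+1+1+1+1+1+1+1, 5+5+5, 5+5+3+1+1, 5+5+1+1+1+1+1, 5+3+3+3+1, 5+3+3+1+1+1+1, 5+3+1+1+1+1+1+1+1, 5+1+1+1+1+1+1+1+1+1+1, 3+3+3+3+3, 3+3+3+3+1+1+1, 3+3+3+1+1+1+1+1+1, 3+3+1+1+1+1+1+1+1+1+1, 3+1+1+1+1+1+1+1+1+1+1+1+1, 1+1+1+1+1+1+1+1+1+1+1+1+1+1+1. There are 27. (Euler: this equals q(15), the number of distinct-part partitions.)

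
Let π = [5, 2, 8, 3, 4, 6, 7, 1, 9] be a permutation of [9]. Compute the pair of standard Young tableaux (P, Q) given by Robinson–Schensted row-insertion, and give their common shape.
P = [1, 3, 4, 6, 7, 9] / [2, 8] / [5];  Q = [1, 3, 5, 6, 7, 9] / [2, 4] / [8];  common shape = (6, 2, 1)

Row-insert the values π_1, π_2, … into P one at a time, bumping the leftmost entry strictly greater than the inserted value down to the next row. The recording tableau Q records, in position (i, j), the step at which that cell was added to P.
  Insert 5 (step 1): P = [5];  Q = [1]
  Insert 2 (step 2): P = [2] / [5];  Q = [1] / [2]
  Insert 8 (step 3): P = [2, 8] / [5];  Q = [1, 3] / [2]
  Insert 3 (step 4): P = [2, 3] / [5, 8];  Q = [1, 3] / [2, 4]
  Insert 4 (step 5): P = [2, 3, 4] / [5, 8];  Q = [1, 3, 5] / [2, 4]
  Insert 6 (step 6): P = [2, 3, 4, 6] / [5, 8];  Q = [1, 3, 5, 6] / [2, 4]
  Insert 7 (step 7): P = [2, 3, 4, 6, 7] / [5, 8];  Q = [1, 3, 5, 6, 7] / [2, 4]
  Insert 1 (step 8): P = [1, 3, 4, 6, 7] / [2, 8] / [5];  Q = [1, 3, 5, 6, 7] / [2, 4] / [8]
  Insert 9 (step 9): P = [1, 3, 4, 6, 7, 9] / [2, 8] / [5];  Q = [1, 3, 5, 6, 7, 9] / [2, 4] / [8]
Final shape: (6, 2, 1).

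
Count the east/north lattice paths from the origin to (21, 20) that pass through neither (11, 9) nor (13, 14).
Number of paths = 160243744440

Inclusion–exclusion. Total paths: C(41, 21) = 269128937220. Through P₁: C(20, 11)·C(21, 10) = 59242179360. Through P₂: C(27, 13)·C(14, 8) = 60235074900. Since P₁ is strictly southwest of P₂, a monotone path through both must visit P₁ then P₂; paths through both = C(20, 11)·C(7, 2)·C(14, 8) = 10592061480. Avoid both = 269128937220 − 59242179360 − 60235074900 + 10592061480 = 160243744440.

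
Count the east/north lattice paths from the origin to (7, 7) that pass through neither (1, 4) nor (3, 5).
Number of paths = 2397

Inclusion–exclusion. Total paths: C(14, 7) = 3432. Through P₁: C(5, 1)·C(9, 6) = 420. Through P₂: C(8, 3)·C(6, 4) = 840. Since P₁ is strictly southwest of P₂, a monotone path through both must visit P₁ then P₂; paths through both = C(5, 1)·C(3, 2)·C(6, 4) = 225. Avoid both = 3432 − 420 − 840 + 225 = 2397.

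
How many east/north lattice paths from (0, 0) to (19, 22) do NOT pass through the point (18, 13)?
Number of paths = 242600139450

Total paths from (0, 0) to (19, 22): C(41, 19) = 244662670200. Paths through (18, 13): (paths (0, 0) → (18, 13)) × (paths (18, 13) → (19, 22)) = C(31, 18) · C(10, 1) = 206253075 · 10 = 2062530750. Avoidance count = 244662670200 − 2062530750 = 242600139450.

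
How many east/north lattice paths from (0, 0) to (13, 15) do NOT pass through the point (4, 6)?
Number of paths = 27231960

Total paths from (0, 0) to (13, 15): C(28, 13) = 37442160. Paths through (4, 6): (paths (0, 0) → (4, 6)) × (paths (4, 6) → (13, 15)) = C(10, 4) · C(18, 9) = 210 · 48620 = 10210200. Avoidance count = 37442160 − 10210200 = 27231960.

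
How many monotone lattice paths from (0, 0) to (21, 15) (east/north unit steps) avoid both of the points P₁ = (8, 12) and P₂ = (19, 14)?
Number of paths = 3070408740

Inclusion–exclusion. Total paths: C(36, 21) = 5567902560. Through P₁: C(20, 8)·C(16, 13) = 70543200. Through P₂: C(33, 19)·C(3, 2) = 2456427600. Since P₁ is strictly southwest of P₂, a monotone path through both must visit P₁ then P₂; paths through both = C(20, 8)·C(13, 11)·C(3, 2) = 29476980. Avoid both = 5567902560 − 70543200 − 2456427600 + 29476980 = 3070408740.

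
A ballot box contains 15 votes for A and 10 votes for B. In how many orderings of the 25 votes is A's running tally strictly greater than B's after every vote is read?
Strict-lead orderings = 653752

Total orderings of the 25 votes with 15 for A: C(25, 15) = 3268760. By the Bertrand ballot formula (Cycle Lemma / reflection principle), the number of orderings in which A is strictly ahead of B throughout is (p − q)/(p + q) · C(p + q, p) = (15 − 10)/(15 + 10) · 3268760 = 653752.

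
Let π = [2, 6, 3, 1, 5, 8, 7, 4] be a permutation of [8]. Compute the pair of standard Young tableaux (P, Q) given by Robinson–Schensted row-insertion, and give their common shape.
P = [1, 3, 4, 7] / [2, 5] / [6, 8];  Q = [1, 2, 5, 6] / [3, 7] / [4, 8];  common shape = (4, 2, 2)

Row-insert the values π_1, π_2, … into P one at a time, bumping the leftmost entry strictly greater than the inserted value down to the next row. The recording tableau Q records, in position (i, j), the step at which that cell was added to P.
  Insert 2 (step 1): P = [2];  Q = [1]
  Insert 6 (step 2): P = [2, 6];  Q = [1, 2]
  Insert 3 (step 3): P = [2, 3] / [6];  Q = [1, 2] / [3]
  Insert 1 (step 4): P = [1, 3] / [2] / [6];  Q = [1, 2] / [3] / [4]
  Insert 5 (step 5): P = [1, 3, 5] / [2] / [6];  Q = [1, 2, 5] / [3] / [4]
  Insert 8 (step 6): P = [1, 3, 5, 8] / [2] / [6];  Q = [1, 2, 5, 6] / [3] / [4]
  Insert 7 (step 7): P = [1, 3, 5, 7] / [2, 8] / [6];  Q = [1, 2, 5, 6] / [3, 7] / [4]
  Insert 4 (step 8): P = [1, 3, 4, 7] / [2, 5] / [6, 8];  Q = [1, 2, 5, 6] / [3, 7] / [4, 8]
Final shape: (4, 2, 2).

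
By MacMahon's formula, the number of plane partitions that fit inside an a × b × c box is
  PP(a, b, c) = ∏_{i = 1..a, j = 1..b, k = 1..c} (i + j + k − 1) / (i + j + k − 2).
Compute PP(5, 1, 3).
PP(5, 1, 3) = 56

Evaluate the triple product over i = 1..5, j = 1..1, k = 1..3. The factors are (2/1) · (3/2) · (4/3) · (3/2) · (4/3) · (5/4) · (4/3) · (5/4) · … (15 factors total). The numerators and denominators telescope so the product is an integer; carrying out the multiplication exactly gives PP(5, 1, 3) = 56.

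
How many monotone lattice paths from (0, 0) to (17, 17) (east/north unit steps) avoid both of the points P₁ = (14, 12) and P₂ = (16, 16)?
Number of paths = 880345240

Inclusion–exclusion. Total paths: C(34, 17) = 2333606220. Through P₁: C(26, 14)·C(8, 3) = 540831200. Through P₂: C(32, 16)·C(2, 1) = 1202160780. Since P₁ is strictly southwest of P₂, a monotone path through both must visit P₁ then P₂; paths through both = C(26, 14)·C(6, 2)·C(2, 1) = 289731000. Avoid both = 2333606220 − 540831200 − 1202160780 + 289731000 = 880345240.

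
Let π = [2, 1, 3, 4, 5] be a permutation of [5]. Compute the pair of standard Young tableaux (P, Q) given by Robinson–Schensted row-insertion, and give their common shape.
P = [1, 3, 4, 5] / [2];  Q = [1, 3, 4, 5] / [2];  common shape = (4, 1)

Row-insert the values π_1, π_2, … into P one at a time, bumping the leftmost entry strictly greater than the inserted value down to the next row. The recording tableau Q records, in position (i, j), the step at which that cell was added to P.
  Insert 2 (step 1): P = [2];  Q = [1]
  Insert 1 (step 2): P = [1] / [2];  Q = [1] / [2]
  Insert 3 (step 3): P = [1, 3] / [2];  Q = [1, 3] / [2]
  Insert 4 (step 4): P = [1, 3, 4] / [2];  Q = [1, 3, 4] / [2]
  Insert 5 (step 5): P = [1, 3, 4, 5] / [2];  Q = [1, 3, 4, 5] / [2]
Final shape: (4, 1).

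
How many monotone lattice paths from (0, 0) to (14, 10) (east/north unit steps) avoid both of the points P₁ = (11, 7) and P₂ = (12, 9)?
Number of paths = 729402

Inclusion–exclusion. Total paths: C(24, 14) = 1961256. Through P₁: C(18, 11)·C(6, 3) = 636480. Through P₂: C(21, 12)·C(3, 2) = 881790. Since P₁ is strictly southwest of P₂, a monotone path through both must visit P₁ then P₂; paths through both = C(18, 11)·C(3, 1)·C(3, 2) = 286416. Avoid both = 1961256 − 636480 − 881790 + 286416 = 729402.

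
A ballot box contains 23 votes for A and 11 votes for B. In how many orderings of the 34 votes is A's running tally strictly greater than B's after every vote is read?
Strict-lead orderings = 100975680

Total orderings of the 34 votes with 23 for A: C(34, 23) = 286097760. By the Bertrand ballot formula (Cycle Lemma / reflection principle), the number of orderings in which A is strictly ahead of B throughout is (p − q)/(p + q) · C(p + q, p) = (23 − 11)/(23 + 11) · 286097760 = 100975680.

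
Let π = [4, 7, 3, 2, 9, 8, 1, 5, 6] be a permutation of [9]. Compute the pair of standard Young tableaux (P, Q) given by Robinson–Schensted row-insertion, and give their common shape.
P = [1, 5, 6] / [2, 7, 8] / [3, 9] / [4];  Q = [1, 2, 5] / [3, 6, 9] / [4, 8] / [7];  common shape = (3, 3, 2, 1)

Row-insert the values π_1, π_2, … into P one at a time, bumping the leftmost entry strictly greater than the inserted value down to the next row. The recording tableau Q records, in position (i, j), the step at which that cell was added to P.
  Insert 4 (step 1): P = [4];  Q = [1]
  Insert 7 (step 2): P = [4, 7];  Q = [1, 2]
  Insert 3 (step 3): P = [3, 7] / [4];  Q = [1, 2] / [3]
  Insert 2 (step 4): P = [2, 7] / [3] / [4];  Q = [1, 2] / [3] / [4]
  Insert 9 (step 5): P = [2, 7, 9] / [3] / [4];  Q = [1, 2, 5] / [3] / [4]
  Insert 8 (step 6): P = [2, 7, 8] / [3, 9] / [4];  Q = [1, 2, 5] / [3, 6] / [4]
  Insert 1 (step 7): P = [1, 7, 8] / [2, 9] / [3] / [4];  Q = [1, 2, 5] / [3, 6] / [4] / [7]
  Insert 5 (step 8): P = [1, 5, 8] / [2, 7] / [3, 9] / [4];  Q = [1, 2, 5] / [3, 6] / [4, 8] / [7]
  Insert 6 (step 9): P = [1, 5, 6] / [2, 7, 8] / [3, 9] / [4];  Q = [1, 2, 5] / [3, 6, 9] / [4, 8] / [7]
Final shape: (3, 3, 2, 1).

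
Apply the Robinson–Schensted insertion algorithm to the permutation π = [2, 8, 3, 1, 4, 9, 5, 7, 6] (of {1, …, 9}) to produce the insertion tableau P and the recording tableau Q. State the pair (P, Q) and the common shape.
P = [1, 3, 4, 5, 6] / [2, 7] / [8, 9];  Q = [1, 2, 5, 6, 8] / [3, 7] / [4, 9];  common shape = (5, 2, 2)

Row-insert the values π_1, π_2, … into P one at a time, bumping the leftmost entry strictly greater than the inserted value down to the next row. The recording tableau Q records, in position (i, j), the step at which that cell was added to P.
  Insert 2 (step 1): P = [2];  Q = [1]
  Insert 8 (step 2): P = [2, 8];  Q = [1, 2]
  Insert 3 (step 3): P = [2, 3] / [8];  Q = [1, 2] / [3]
  Insert 1 (step 4): P = [1, 3] / [2] / [8];  Q = [1, 2] / [3] / [4]
  Insert 4 (step 5): P = [1, 3, 4] / [2] / [8];  Q = [1, 2, 5] / [3] / [4]
  Insert 9 (step 6): P = [1, 3, 4, 9] / [2] / [8];  Q = [1, 2, 5, 6] / [3] / [4]
  Insert 5 (step 7): P = [1, 3, 4, 5] / [2, 9] / [8];  Q = [1, 2, 5, 6] / [3, 7] / [4]
  Insert 7 (step 8): P = [1, 3, 4, 5, 7] / [2, 9] / [8];  Q = [1, 2, 5, 6, 8] / [3, 7] / [4]
  Insert 6 (step 9): P = [1, 3, 4, 5, 6] / [2, 7] / [8, 9];  Q = [1, 2, 5, 6, 8] / [3, 7] / [4, 9]
Final shape: (5, 2, 2).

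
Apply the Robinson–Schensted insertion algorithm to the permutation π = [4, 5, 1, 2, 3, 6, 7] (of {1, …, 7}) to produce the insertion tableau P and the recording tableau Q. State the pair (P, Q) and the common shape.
P = [1, 2, 3, 6, 7] / [4, 5];  Q = [1, 2, 5, 6, 7] / [3, 4];  common shape = (5, 2)

Row-insert the values π_1, π_2, … into P one at a time, bumping the leftmost entry strictly greater than the inserted value down to the next row. The recording tableau Q records, in position (i, j), the step at which that cell was added to P.
  Insert 4 (step 1): P = [4];  Q = [1]
  Insert 5 (step 2): P = [4, 5];  Q = [1, 2]
  Insert 1 (step 3): P = [1, 5] / [4];  Q = [1, 2] / [3]
  Insert 2 (step 4): P = [1, 2] / [4, 5];  Q = [1, 2] / [3, 4]
  Insert 3 (step 5): P = [1, 2, 3] / [4, 5];  Q = [1, 2, 5] / [3, 4]
  Insert 6 (step 6): P = [1, 2, 3, 6] / [4, 5];  Q = [1, 2, 5, 6] / [3, 4]
  Insert 7 (step 7): P = [1, 2, 3, 6, 7] / [4, 5];  Q = [1, 2, 5, 6, 7] / [3, 4]
Final shape: (5, 2).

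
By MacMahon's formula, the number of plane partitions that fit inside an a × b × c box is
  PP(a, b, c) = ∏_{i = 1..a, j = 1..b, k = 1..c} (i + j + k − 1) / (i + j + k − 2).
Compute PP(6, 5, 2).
PP(6, 5, 2) = 60984

Evaluate the triple product over i = 1..6, j = 1..5, k = 1..2. The factors are (2/1) · (3/2) · (3/2) · (4/3) · (4/3) · (5/4) · (5/4) · (6/5) · … (60 factors total). The numerators and denominators telescope so the product is an integer; carrying out the multiplication exactly gives PP(6, 5, 2) = 60984.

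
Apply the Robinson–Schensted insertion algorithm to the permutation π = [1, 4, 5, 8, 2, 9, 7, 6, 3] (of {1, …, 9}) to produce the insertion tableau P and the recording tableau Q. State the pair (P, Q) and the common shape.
P = [1, 2, 3, 6, 9] / [4, 5] / [7] / [8];  Q = [1, 2, 3, 4, 6] / [5, 7] / [8] / [9];  common shape = (5, 2, 1, 1)

Row-insert the values π_1, π_2, … into P one at a time, bumping the leftmost entry strictly greater than the inserted value down to the next row. The recording tableau Q records, in position (i, j), the step at which that cell was added to P.
  Insert 1 (step 1): P = [1];  Q = [1]
  Insert 4 (step 2): P = [1, 4];  Q = [1, 2]
  Insert 5 (step 3): P = [1, 4, 5];  Q = [1, 2, 3]
  Insert 8 (step 4): P = [1, 4, 5, 8];  Q = [1, 2, 3, 4]
  Insert 2 (step 5): P = [1, 2, 5, 8] / [4];  Q = [1, 2, 3, 4] / [5]
  Insert 9 (step 6): P = [1, 2, 5, 8, 9] / [4];  Q = [1, 2, 3, 4, 6] / [5]
  Insert 7 (step 7): P = [1, 2, 5, 7, 9] / [4, 8];  Q = [1, 2, 3, 4, 6] / [5, 7]
  Insert 6 (step 8): P = [1, 2, 5, 6, 9] / [4, 7] / [8];  Q = [1, 2, 3, 4, 6] / [5, 7] / [8]
  Insert 3 (step 9): P = [1, 2, 3, 6, 9] / [4, 5] / [7] / [8];  Q = [1, 2, 3, 4, 6] / [5, 7] / [8] / [9]
Final shape: (5, 2, 1, 1).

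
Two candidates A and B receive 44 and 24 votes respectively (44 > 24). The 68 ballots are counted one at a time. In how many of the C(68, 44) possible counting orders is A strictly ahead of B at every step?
Strict-lead orderings = 442256241115143000

Total orderings of the 68 votes with 44 for A: C(68, 44) = 1503671219791486200. By the Bertrand ballot formula (Cycle Lemma / reflection principle), the number of orderings in which A is strictly ahead of B throughout is (p − q)/(p + q) · C(p + q, p) = (44 − 24)/(44 + 24) · 1503671219791486200 = 442256241115143000.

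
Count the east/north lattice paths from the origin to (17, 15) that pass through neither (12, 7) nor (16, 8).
Number of paths = 497005116

Inclusion–exclusion. Total paths: C(32, 17) = 565722720. Through P₁: C(19, 12)·C(13, 5) = 64849356. Through P₂: C(24, 16)·C(8, 1) = 5883768. Since P₁ is strictly southwest of P₂, a monotone path through both must visit P₁ then P₂; paths through both = C(19, 12)·C(5, 4)·C(8, 1) = 2015520. Avoid both = 565722720 − 64849356 − 5883768 + 2015520 = 497005116.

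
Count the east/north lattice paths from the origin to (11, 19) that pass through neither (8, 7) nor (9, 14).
Number of paths = 35619465

Inclusion–exclusion. Total paths: C(30, 11) = 54627300. Through P₁: C(15, 8)·C(15, 3) = 2927925. Through P₂: C(23, 9)·C(7, 2) = 17160990. Since P₁ is strictly southwest of P₂, a monotone path through both must visit P₁ then P₂; paths through both = C(15, 8)·C(8, 1)·C(7, 2) = 1081080. Avoid both = 54627300 − 2927925 − 17160990 + 1081080 = 35619465.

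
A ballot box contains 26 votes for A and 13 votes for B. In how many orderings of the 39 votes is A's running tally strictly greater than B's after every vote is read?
Strict-lead orderings = 2707475148

Total orderings of the 39 votes with 26 for A: C(39, 26) = 8122425444. By the Bertrand ballot formula (Cycle Lemma / reflection principle), the number of orderings in which A is strictly ahead of B throughout is (p − q)/(p + q) · C(p + q, p) = (26 − 13)/(26 + 13) · 8122425444 = 2707475148.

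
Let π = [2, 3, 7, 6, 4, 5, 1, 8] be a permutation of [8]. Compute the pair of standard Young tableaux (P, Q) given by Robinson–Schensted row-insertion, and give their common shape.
P = [1, 3, 4, 5, 8] / [2] / [6] / [7];  Q = [1, 2, 3, 6, 8] / [4] / [5] / [7];  common shape = (5, 1, 1, 1)

Row-insert the values π_1, π_2, … into P one at a time, bumping the leftmost entry strictly greater than the inserted value down to the next row. The recording tableau Q records, in position (i, j), the step at which that cell was added to P.
  Insert 2 (step 1): P = [2];  Q = [1]
  Insert 3 (step 2): P = [2, 3];  Q = [1, 2]
  Insert 7 (step 3): P = [2, 3, 7];  Q = [1, 2, 3]
  Insert 6 (step 4): P = [2, 3, 6] / [7];  Q = [1, 2, 3] / [4]
  Insert 4 (step 5): P = [2, 3, 4] / [6] / [7];  Q = [1, 2, 3] / [4] / [5]
  Insert 5 (step 6): P = [2, 3, 4, 5] / [6] / [7];  Q = [1, 2, 3, 6] / [4] / [5]
  Insert 1 (step 7): P = [1, 3, 4, 5] / [2] / [6] / [7];  Q = [1, 2, 3, 6] / [4] / [5] / [7]
  Insert 8 (step 8): P = [1, 3, 4, 5, 8] / [2] / [6] / [7];  Q = [1, 2, 3, 6, 8] / [4] / [5] / [7]
Final shape: (5, 1, 1, 1).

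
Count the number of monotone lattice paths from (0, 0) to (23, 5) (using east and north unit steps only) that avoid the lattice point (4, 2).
Number of paths = 75180

Total paths from (0, 0) to (23, 5): C(28, 23) = 98280. Paths through (4, 2): (paths (0, 0) → (4, 2)) × (paths (4, 2) → (23, 5)) = C(6, 4) · C(22, 19) = 15 · 1540 = 23100. Avoidance count = 98280 − 23100 = 75180.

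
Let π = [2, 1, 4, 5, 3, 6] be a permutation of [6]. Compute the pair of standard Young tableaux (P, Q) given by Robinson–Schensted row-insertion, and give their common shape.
P = [1, 3, 5, 6] / [2, 4];  Q = [1, 3, 4, 6] / [2, 5];  common shape = (4, 2)

Row-insert the values π_1, π_2, … into P one at a time, bumping the leftmost entry strictly greater than the inserted value down to the next row. The recording tableau Q records, in position (i, j), the step at which that cell was added to P.
  Insert 2 (step 1): P = [2];  Q = [1]
  Insert 1 (step 2): P = [1] / [2];  Q = [1] / [2]
  Insert 4 (step 3): P = [1, 4] / [2];  Q = [1, 3] / [2]
  Insert 5 (step 4): P = [1, 4, 5] / [2];  Q = [1, 3, 4] / [2]
  Insert 3 (step 5): P = [1, 3, 5] / [2, 4];  Q = [1, 3, 4] / [2, 5]
  Insert 6 (step 6): P = [1, 3, 5, 6] / [2, 4];  Q = [1, 3, 4, 6] / [2, 5]
Final shape: (4, 2).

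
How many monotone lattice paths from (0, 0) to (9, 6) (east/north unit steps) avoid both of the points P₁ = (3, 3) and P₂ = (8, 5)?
Number of paths = 1591

Inclusion–exclusion. Total paths: C(15, 9) = 5005. Through P₁: C(6, 3)·C(9, 6) = 1680. Through P₂: C(13, 8)·C(2, 1) = 2574. Since P₁ is strictly southwest of P₂, a monotone path through both must visit P₁ then P₂; paths through both = C(6, 3)·C(7, 5)·C(2, 1) = 840. Avoid both = 5005 − 1680 − 2574 + 840 = 1591.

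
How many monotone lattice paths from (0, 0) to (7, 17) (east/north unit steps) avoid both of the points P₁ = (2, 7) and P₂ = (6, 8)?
Number of paths = 209766

Inclusion–exclusion. Total paths: C(24, 7) = 346104. Through P₁: C(9, 2)·C(15, 5) = 108108. Through P₂: C(14, 6)·C(10, 1) = 30030. Since P₁ is strictly southwest of P₂, a monotone path through both must visit P₁ then P₂; paths through both = C(9, 2)·C(5, 4)·C(10, 1) = 1800. Avoid both = 346104 − 108108 − 30030 + 1800 = 209766.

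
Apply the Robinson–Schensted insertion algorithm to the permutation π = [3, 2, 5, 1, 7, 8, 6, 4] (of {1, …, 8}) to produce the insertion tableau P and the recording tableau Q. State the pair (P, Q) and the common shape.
P = [1, 4, 6, 8] / [2, 5] / [3, 7];  Q = [1, 3, 5, 6] / [2, 7] / [4, 8];  common shape = (4, 2, 2)

Row-insert the values π_1, π_2, … into P one at a time, bumping the leftmost entry strictly greater than the inserted value down to the next row. The recording tableau Q records, in position (i, j), the step at which that cell was added to P.
  Insert 3 (step 1): P = [3];  Q = [1]
  Insert 2 (step 2): P = [2] / [3];  Q = [1] / [2]
  Insert 5 (step 3): P = [2, 5] / [3];  Q = [1, 3] / [2]
  Insert 1 (step 4): P = [1, 5] / [2] / [3];  Q = [1, 3] / [2] / [4]
  Insert 7 (step 5): P = [1, 5, 7] / [2] / [3];  Q = [1, 3, 5] / [2] / [4]
  Insert 8 (step 6): P = [1, 5, 7, 8] / [2] / [3];  Q = [1, 3, 5, 6] / [2] / [4]
  Insert 6 (step 7): P = [1, 5, 6, 8] / [2, 7] / [3];  Q = [1, 3, 5, 6] / [2, 7] / [4]
  Insert 4 (step 8): P = [1, 4, 6, 8] / [2, 5] / [3, 7];  Q = [1, 3, 5, 6] / [2, 7] / [4, 8]
Final shape: (4, 2, 2).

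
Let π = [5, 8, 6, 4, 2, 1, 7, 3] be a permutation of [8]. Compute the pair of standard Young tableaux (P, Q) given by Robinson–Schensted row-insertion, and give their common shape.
P = [1, 3, 7] / [2, 6] / [4] / [5] / [8];  Q = [1, 2, 7] / [3, 8] / [4] / [5] / [6];  common shape = (3, 2, 1, 1, 1)

Row-insert the values π_1, π_2, … into P one at a time, bumping the leftmost entry strictly greater than the inserted value down to the next row. The recording tableau Q records, in position (i, j), the step at which that cell was added to P.
  Insert 5 (step 1): P = [5];  Q = [1]
  Insert 8 (step 2): P = [5, 8];  Q = [1, 2]
  Insert 6 (step 3): P = [5, 6] / [8];  Q = [1, 2] / [3]
  Insert 4 (step 4): P = [4, 6] / [5] / [8];  Q = [1, 2] / [3] / [4]
  Insert 2 (step 5): P = [2, 6] / [4] / [5] / [8];  Q = [1, 2] / [3] / [4] / [5]
  Insert 1 (step 6): P = [1, 6] / [2] / [4] / [5] / [8];  Q = [1, 2] / [3] / [4] / [5] / [6]
  Insert 7 (step 7): P = [1, 6, 7] / [2] / [4] / [5] / [8];  Q = [1, 2, 7] / [3] / [4] / [5] / [6]
  Insert 3 (step 8): P = [1, 3, 7] / [2, 6] / [4] / [5] / [8];  Q = [1, 2, 7] / [3, 8] / [4] / [5] / [6]
Final shape: (3, 2, 1, 1, 1).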